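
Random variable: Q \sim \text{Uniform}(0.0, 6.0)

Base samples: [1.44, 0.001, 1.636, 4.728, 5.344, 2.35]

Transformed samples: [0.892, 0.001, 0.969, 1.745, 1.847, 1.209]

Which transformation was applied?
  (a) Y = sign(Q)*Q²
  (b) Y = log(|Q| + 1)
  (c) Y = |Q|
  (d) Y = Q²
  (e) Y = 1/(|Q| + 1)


Checking option (b) Y = log(|Q| + 1):
  Q = 1.44 -> Y = 0.892 ✓
  Q = 0.001 -> Y = 0.001 ✓
  Q = 1.636 -> Y = 0.969 ✓
All samples match this transformation.

(b) log(|Q| + 1)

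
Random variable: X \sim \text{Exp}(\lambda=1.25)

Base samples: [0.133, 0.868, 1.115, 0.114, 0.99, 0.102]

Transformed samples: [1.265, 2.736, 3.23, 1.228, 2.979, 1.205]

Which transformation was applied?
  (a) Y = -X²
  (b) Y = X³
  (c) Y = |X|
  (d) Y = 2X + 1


Checking option (d) Y = 2X + 1:
  X = 0.133 -> Y = 1.265 ✓
  X = 0.868 -> Y = 2.736 ✓
  X = 1.115 -> Y = 3.23 ✓
All samples match this transformation.

(d) 2X + 1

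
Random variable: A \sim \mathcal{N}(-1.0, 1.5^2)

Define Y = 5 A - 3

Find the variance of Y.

For Y = aA + b: Var(Y) = a² * Var(A)
Var(A) = 1.5^2 = 2.25
Var(Y) = 5² * 2.25 = 25 * 2.25 = 56.25

56.25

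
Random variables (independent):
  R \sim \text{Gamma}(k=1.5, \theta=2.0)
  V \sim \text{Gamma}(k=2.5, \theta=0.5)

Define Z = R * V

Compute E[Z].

For independent RVs: E[XY] = E[X]*E[Y]
E[R] = 3
E[V] = 1.25
E[Z] = 3 * 1.25 = 3.75

3.75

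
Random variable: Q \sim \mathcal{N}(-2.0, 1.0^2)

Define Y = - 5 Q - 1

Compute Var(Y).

For Y = aQ + b: Var(Y) = a² * Var(Q)
Var(Q) = 1.0^2 = 1
Var(Y) = (-5)² * 1 = 25 * 1 = 25

25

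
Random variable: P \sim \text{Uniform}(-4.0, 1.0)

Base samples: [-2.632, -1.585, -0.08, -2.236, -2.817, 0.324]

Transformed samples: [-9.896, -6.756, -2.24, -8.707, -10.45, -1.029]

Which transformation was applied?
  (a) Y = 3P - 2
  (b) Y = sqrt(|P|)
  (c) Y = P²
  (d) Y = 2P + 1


Checking option (a) Y = 3P - 2:
  P = -2.632 -> Y = -9.896 ✓
  P = -1.585 -> Y = -6.756 ✓
  P = -0.08 -> Y = -2.24 ✓
All samples match this transformation.

(a) 3P - 2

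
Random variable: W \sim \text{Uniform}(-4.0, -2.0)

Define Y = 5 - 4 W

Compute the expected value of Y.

For Y = -4W + 5:
E[Y] = -4 * E[W] + 5
E[W] = (-4 - 2)/2 = -3
E[Y] = -4 * (-3) + 5 = 17

17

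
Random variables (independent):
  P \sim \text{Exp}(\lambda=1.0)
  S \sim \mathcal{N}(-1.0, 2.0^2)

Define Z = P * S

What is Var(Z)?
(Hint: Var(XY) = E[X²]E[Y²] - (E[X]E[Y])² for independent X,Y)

Var(XY) = E[X²]E[Y²] - (E[X]E[Y])²
E[P] = 1, Var(P) = 1
E[S] = -1, Var(S) = 4
E[P²] = 1 + 1² = 2
E[S²] = 4 + (-1)² = 5
Var(Z) = 2*5 - (1*(-1))²
= 10 - 1 = 9

9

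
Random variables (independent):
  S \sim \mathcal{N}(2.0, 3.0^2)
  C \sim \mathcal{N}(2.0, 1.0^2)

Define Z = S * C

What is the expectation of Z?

For independent RVs: E[XY] = E[X]*E[Y]
E[S] = 2
E[C] = 2
E[Z] = 2 * 2 = 4

4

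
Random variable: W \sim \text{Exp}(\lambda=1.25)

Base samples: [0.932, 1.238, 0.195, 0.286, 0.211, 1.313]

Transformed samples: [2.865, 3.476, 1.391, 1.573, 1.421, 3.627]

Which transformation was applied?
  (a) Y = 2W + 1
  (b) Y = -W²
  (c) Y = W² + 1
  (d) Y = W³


Checking option (a) Y = 2W + 1:
  W = 0.932 -> Y = 2.865 ✓
  W = 1.238 -> Y = 3.476 ✓
  W = 0.195 -> Y = 1.391 ✓
All samples match this transformation.

(a) 2W + 1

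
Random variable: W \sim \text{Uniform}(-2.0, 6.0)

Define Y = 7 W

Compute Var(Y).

For Y = aW + b: Var(Y) = a² * Var(W)
Var(W) = (6 + 2)^2/12 = 5.3333333
Var(Y) = 7² * 5.3333333 = 49 * 5.3333333 = 261.33333

261.33333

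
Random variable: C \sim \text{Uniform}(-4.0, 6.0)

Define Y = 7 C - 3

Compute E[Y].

For Y = 7C - 3:
E[Y] = 7 * E[C] - 3
E[C] = (-4 + 6)/2 = 1
E[Y] = 7 * 1 - 3 = 4

4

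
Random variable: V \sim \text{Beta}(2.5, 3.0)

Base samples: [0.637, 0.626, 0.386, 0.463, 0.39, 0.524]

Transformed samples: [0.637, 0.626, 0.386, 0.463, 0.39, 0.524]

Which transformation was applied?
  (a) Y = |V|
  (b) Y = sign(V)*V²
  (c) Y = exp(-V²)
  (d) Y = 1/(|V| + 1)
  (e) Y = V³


Checking option (a) Y = |V|:
  V = 0.637 -> Y = 0.637 ✓
  V = 0.626 -> Y = 0.626 ✓
  V = 0.386 -> Y = 0.386 ✓
All samples match this transformation.

(a) |V|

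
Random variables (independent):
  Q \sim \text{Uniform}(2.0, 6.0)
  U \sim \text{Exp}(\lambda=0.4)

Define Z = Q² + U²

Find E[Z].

E[Z] = E[Q²] + E[U²]
E[Q²] = Var(Q) + E[Q]² = 1.3333333 + 16 = 17.333333
E[U²] = Var(U) + E[U]² = 6.25 + 6.25 = 12.5
E[Z] = 17.333333 + 12.5 = 29.833333

29.833333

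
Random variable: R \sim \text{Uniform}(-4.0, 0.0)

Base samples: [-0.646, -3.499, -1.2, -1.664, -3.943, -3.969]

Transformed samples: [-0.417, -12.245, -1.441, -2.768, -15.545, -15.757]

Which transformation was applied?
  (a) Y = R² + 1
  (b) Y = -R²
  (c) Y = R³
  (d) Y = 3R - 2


Checking option (b) Y = -R²:
  R = -0.646 -> Y = -0.417 ✓
  R = -3.499 -> Y = -12.245 ✓
  R = -1.2 -> Y = -1.441 ✓
All samples match this transformation.

(b) -R²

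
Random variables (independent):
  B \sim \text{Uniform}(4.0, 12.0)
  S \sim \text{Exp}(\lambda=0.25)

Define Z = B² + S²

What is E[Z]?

E[Z] = E[B²] + E[S²]
E[B²] = Var(B) + E[B]² = 5.3333333 + 64 = 69.333333
E[S²] = Var(S) + E[S]² = 16 + 16 = 32
E[Z] = 69.333333 + 32 = 101.33333

101.33333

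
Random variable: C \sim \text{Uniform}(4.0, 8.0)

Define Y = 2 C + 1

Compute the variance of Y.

For Y = aC + b: Var(Y) = a² * Var(C)
Var(C) = (8 - 4)^2/12 = 1.3333333
Var(Y) = 2² * 1.3333333 = 4 * 1.3333333 = 5.3333333

5.3333333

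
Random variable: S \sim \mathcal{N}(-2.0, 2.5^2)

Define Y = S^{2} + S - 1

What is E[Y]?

E[Y] = 1*E[S²] + 1*E[S] - 1
E[S] = -2
E[S²] = Var(S) + (E[S])² = 6.25 + 4 = 10.25
E[Y] = 1*10.25 + 1*(-2) - 1 = 7.25

7.25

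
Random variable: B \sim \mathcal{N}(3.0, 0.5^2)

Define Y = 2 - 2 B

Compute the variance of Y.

For Y = aB + b: Var(Y) = a² * Var(B)
Var(B) = 0.5^2 = 0.25
Var(Y) = (-2)² * 0.25 = 4 * 0.25 = 1

1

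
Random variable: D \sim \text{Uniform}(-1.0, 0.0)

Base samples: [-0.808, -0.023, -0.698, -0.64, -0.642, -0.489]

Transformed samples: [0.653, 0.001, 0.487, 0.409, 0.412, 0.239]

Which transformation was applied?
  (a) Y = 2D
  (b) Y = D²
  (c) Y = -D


Checking option (b) Y = D²:
  D = -0.808 -> Y = 0.653 ✓
  D = -0.023 -> Y = 0.001 ✓
  D = -0.698 -> Y = 0.487 ✓
All samples match this transformation.

(b) D²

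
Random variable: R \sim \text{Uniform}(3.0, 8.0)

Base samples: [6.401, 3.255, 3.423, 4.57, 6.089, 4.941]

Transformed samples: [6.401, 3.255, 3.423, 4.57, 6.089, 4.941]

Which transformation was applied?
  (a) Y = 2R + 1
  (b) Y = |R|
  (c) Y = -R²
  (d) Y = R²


Checking option (b) Y = |R|:
  R = 6.401 -> Y = 6.401 ✓
  R = 3.255 -> Y = 3.255 ✓
  R = 3.423 -> Y = 3.423 ✓
All samples match this transformation.

(b) |R|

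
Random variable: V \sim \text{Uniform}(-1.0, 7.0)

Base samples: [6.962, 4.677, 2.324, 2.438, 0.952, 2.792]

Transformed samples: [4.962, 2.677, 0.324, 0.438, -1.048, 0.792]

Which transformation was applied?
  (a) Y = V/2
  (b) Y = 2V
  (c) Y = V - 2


Checking option (c) Y = V - 2:
  V = 6.962 -> Y = 4.962 ✓
  V = 4.677 -> Y = 2.677 ✓
  V = 2.324 -> Y = 0.324 ✓
All samples match this transformation.

(c) V - 2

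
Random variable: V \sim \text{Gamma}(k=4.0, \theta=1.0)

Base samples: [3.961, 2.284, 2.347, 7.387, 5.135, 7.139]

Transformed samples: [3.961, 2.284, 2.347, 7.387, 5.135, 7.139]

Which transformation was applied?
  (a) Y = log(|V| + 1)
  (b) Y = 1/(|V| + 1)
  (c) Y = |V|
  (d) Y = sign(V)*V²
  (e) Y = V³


Checking option (c) Y = |V|:
  V = 3.961 -> Y = 3.961 ✓
  V = 2.284 -> Y = 2.284 ✓
  V = 2.347 -> Y = 2.347 ✓
All samples match this transformation.

(c) |V|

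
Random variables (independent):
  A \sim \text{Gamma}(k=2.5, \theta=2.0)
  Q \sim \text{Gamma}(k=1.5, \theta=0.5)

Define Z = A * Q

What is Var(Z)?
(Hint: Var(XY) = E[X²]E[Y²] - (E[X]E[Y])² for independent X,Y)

Var(XY) = E[X²]E[Y²] - (E[X]E[Y])²
E[A] = 5, Var(A) = 10
E[Q] = 0.75, Var(Q) = 0.375
E[A²] = 10 + 5² = 35
E[Q²] = 0.375 + 0.75² = 0.9375
Var(Z) = 35*0.9375 - (5*0.75)²
= 32.8125 - 14.0625 = 18.75

18.75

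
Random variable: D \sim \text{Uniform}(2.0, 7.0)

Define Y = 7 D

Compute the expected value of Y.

For Y = 7D:
E[Y] = 7 * E[D]
E[D] = (2 + 7)/2 = 4.5
E[Y] = 7 * 4.5 = 31.5

31.5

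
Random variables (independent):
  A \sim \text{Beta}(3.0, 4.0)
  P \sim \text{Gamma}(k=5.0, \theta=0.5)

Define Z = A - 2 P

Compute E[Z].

E[Z] = 1*E[A] - 2*E[P]
E[A] = 0.42857143
E[P] = 2.5
E[Z] = 1*0.42857143 - 2*2.5 = -4.5714286

-4.5714286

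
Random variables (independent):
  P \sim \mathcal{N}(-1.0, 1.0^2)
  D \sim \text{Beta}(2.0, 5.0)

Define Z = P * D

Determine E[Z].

For independent RVs: E[XY] = E[X]*E[Y]
E[P] = -1
E[D] = 0.28571429
E[Z] = -1 * 0.28571429 = -0.28571429

-0.28571429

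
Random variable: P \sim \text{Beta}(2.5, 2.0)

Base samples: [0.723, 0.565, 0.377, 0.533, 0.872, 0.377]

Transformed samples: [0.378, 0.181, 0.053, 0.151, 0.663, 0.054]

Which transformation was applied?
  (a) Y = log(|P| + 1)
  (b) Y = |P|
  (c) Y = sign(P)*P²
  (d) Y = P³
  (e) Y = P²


Checking option (d) Y = P³:
  P = 0.723 -> Y = 0.378 ✓
  P = 0.565 -> Y = 0.181 ✓
  P = 0.377 -> Y = 0.053 ✓
All samples match this transformation.

(d) P³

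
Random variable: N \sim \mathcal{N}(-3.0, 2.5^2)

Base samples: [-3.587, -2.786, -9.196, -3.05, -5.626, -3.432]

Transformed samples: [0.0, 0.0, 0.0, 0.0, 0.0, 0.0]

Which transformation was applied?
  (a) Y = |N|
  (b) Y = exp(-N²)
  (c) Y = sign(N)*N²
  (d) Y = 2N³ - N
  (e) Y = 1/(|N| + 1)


Checking option (b) Y = exp(-N²):
  N = -3.587 -> Y = 0.0 ✓
  N = -2.786 -> Y = 0.0 ✓
  N = -9.196 -> Y = 0.0 ✓
All samples match this transformation.

(b) exp(-N²)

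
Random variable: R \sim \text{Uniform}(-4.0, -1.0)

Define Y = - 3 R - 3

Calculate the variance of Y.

For Y = aR + b: Var(Y) = a² * Var(R)
Var(R) = (-1 + 4)^2/12 = 0.75
Var(Y) = (-3)² * 0.75 = 9 * 0.75 = 6.75

6.75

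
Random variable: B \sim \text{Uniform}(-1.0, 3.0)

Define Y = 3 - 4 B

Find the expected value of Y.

For Y = -4B + 3:
E[Y] = -4 * E[B] + 3
E[B] = (-1 + 3)/2 = 1
E[Y] = -4 * 1 + 3 = -1

-1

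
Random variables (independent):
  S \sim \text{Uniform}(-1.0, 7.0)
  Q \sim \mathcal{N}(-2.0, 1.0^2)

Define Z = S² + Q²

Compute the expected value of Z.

E[Z] = E[S²] + E[Q²]
E[S²] = Var(S) + E[S]² = 5.3333333 + 9 = 14.333333
E[Q²] = Var(Q) + E[Q]² = 1 + 4 = 5
E[Z] = 14.333333 + 5 = 19.333333

19.333333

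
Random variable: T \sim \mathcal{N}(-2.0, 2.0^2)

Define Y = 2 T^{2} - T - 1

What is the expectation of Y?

E[Y] = 2*E[T²] - 1*E[T] - 1
E[T] = -2
E[T²] = Var(T) + (E[T])² = 4 + 4 = 8
E[Y] = 2*8 - 1*(-2) - 1 = 17

17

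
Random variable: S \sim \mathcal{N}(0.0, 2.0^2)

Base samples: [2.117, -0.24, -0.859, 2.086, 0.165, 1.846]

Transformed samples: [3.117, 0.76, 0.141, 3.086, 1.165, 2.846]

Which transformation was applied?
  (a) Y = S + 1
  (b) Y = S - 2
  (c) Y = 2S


Checking option (a) Y = S + 1:
  S = 2.117 -> Y = 3.117 ✓
  S = -0.24 -> Y = 0.76 ✓
  S = -0.859 -> Y = 0.141 ✓
All samples match this transformation.

(a) S + 1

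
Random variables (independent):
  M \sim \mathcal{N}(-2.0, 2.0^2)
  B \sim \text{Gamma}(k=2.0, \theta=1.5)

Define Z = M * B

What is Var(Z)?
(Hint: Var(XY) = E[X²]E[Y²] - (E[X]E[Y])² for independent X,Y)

Var(XY) = E[X²]E[Y²] - (E[X]E[Y])²
E[M] = -2, Var(M) = 4
E[B] = 3, Var(B) = 4.5
E[M²] = 4 + (-2)² = 8
E[B²] = 4.5 + 3² = 13.5
Var(Z) = 8*13.5 - (-2*3)²
= 108 - 36 = 72

72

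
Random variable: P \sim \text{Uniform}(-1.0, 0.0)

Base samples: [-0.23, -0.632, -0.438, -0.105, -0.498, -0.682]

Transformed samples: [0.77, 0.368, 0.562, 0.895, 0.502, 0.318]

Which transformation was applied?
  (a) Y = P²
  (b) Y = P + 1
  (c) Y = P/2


Checking option (b) Y = P + 1:
  P = -0.23 -> Y = 0.77 ✓
  P = -0.632 -> Y = 0.368 ✓
  P = -0.438 -> Y = 0.562 ✓
All samples match this transformation.

(b) P + 1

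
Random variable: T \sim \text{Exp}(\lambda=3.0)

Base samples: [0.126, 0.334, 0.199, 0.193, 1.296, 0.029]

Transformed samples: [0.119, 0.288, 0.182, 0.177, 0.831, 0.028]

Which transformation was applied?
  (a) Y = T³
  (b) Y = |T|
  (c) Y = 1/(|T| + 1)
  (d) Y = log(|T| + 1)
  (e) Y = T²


Checking option (d) Y = log(|T| + 1):
  T = 0.126 -> Y = 0.119 ✓
  T = 0.334 -> Y = 0.288 ✓
  T = 0.199 -> Y = 0.182 ✓
All samples match this transformation.

(d) log(|T| + 1)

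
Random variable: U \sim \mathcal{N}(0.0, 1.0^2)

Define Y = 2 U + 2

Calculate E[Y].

For Y = 2U + 2:
E[Y] = 2 * E[U] + 2
E[U] = 0.0 = 0
E[Y] = 2 * 0 + 2 = 2

2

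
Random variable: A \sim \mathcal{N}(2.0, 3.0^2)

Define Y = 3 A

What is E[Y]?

For Y = 3A:
E[Y] = 3 * E[A]
E[A] = 2.0 = 2
E[Y] = 3 * 2 = 6

6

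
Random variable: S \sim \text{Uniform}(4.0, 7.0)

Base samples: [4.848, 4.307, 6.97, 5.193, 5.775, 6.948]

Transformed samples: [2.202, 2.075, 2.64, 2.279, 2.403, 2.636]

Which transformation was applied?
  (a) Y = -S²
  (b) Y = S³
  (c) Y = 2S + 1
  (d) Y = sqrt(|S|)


Checking option (d) Y = sqrt(|S|):
  S = 4.848 -> Y = 2.202 ✓
  S = 4.307 -> Y = 2.075 ✓
  S = 6.97 -> Y = 2.64 ✓
All samples match this transformation.

(d) sqrt(|S|)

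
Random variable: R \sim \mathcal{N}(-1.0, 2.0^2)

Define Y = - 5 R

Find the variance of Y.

For Y = aR + b: Var(Y) = a² * Var(R)
Var(R) = 2.0^2 = 4
Var(Y) = (-5)² * 4 = 25 * 4 = 100

100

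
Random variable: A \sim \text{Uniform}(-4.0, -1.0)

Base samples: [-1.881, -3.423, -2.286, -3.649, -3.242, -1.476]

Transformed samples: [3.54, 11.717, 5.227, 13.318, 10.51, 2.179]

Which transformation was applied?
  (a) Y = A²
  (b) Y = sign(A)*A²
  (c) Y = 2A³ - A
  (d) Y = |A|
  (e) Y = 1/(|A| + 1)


Checking option (a) Y = A²:
  A = -1.881 -> Y = 3.54 ✓
  A = -3.423 -> Y = 11.717 ✓
  A = -2.286 -> Y = 5.227 ✓
All samples match this transformation.

(a) A²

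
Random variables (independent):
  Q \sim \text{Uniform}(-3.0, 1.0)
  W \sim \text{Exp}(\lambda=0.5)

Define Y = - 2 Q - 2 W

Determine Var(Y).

For independent RVs: Var(aX + bY) = a²Var(X) + b²Var(Y)
Var(Q) = 1.3333333
Var(W) = 4
Var(Y) = (-2)²*1.3333333 + (-2)²*4
= 4*1.3333333 + 4*4 = 21.333333

21.333333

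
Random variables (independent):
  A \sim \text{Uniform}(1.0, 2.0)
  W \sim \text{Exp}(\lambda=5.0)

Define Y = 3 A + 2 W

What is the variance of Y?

For independent RVs: Var(aX + bY) = a²Var(X) + b²Var(Y)
Var(A) = 0.083333333
Var(W) = 0.04
Var(Y) = 3²*0.083333333 + 2²*0.04
= 9*0.083333333 + 4*0.04 = 0.91

0.91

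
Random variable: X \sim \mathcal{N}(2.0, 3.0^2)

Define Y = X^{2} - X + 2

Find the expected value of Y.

E[Y] = 1*E[X²] - 1*E[X] + 2
E[X] = 2
E[X²] = Var(X) + (E[X])² = 9 + 4 = 13
E[Y] = 1*13 - 1*2 + 2 = 13

13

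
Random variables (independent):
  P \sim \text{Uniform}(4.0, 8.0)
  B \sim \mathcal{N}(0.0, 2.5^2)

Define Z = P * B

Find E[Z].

For independent RVs: E[XY] = E[X]*E[Y]
E[P] = 6
E[B] = 0
E[Z] = 6 * 0 = 0

0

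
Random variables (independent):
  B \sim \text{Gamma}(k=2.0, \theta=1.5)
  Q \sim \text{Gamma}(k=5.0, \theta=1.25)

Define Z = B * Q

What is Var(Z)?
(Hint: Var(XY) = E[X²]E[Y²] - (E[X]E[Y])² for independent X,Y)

Var(XY) = E[X²]E[Y²] - (E[X]E[Y])²
E[B] = 3, Var(B) = 4.5
E[Q] = 6.25, Var(Q) = 7.8125
E[B²] = 4.5 + 3² = 13.5
E[Q²] = 7.8125 + 6.25² = 46.875
Var(Z) = 13.5*46.875 - (3*6.25)²
= 632.8125 - 351.5625 = 281.25

281.25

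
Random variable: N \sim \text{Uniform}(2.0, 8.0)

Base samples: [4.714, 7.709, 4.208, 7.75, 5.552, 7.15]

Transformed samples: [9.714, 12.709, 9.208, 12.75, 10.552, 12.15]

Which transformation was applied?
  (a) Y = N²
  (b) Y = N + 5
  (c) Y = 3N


Checking option (b) Y = N + 5:
  N = 4.714 -> Y = 9.714 ✓
  N = 7.709 -> Y = 12.709 ✓
  N = 4.208 -> Y = 9.208 ✓
All samples match this transformation.

(b) N + 5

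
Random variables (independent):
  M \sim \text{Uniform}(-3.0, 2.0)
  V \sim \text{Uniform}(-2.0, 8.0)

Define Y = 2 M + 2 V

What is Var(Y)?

For independent RVs: Var(aX + bY) = a²Var(X) + b²Var(Y)
Var(M) = 2.0833333
Var(V) = 8.3333333
Var(Y) = 2²*2.0833333 + 2²*8.3333333
= 4*2.0833333 + 4*8.3333333 = 41.666667

41.666667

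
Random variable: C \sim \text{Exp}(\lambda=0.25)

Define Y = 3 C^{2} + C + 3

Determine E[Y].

E[Y] = 3*E[C²] + 1*E[C] + 3
E[C] = 4
E[C²] = Var(C) + (E[C])² = 16 + 16 = 32
E[Y] = 3*32 + 1*4 + 3 = 103

103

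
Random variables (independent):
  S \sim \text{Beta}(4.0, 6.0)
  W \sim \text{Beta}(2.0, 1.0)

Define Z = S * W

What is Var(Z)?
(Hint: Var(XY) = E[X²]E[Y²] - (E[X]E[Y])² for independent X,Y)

Var(XY) = E[X²]E[Y²] - (E[X]E[Y])²
E[S] = 0.4, Var(S) = 0.021818182
E[W] = 0.66666667, Var(W) = 0.055555556
E[S²] = 0.021818182 + 0.4² = 0.18181818
E[W²] = 0.055555556 + 0.66666667² = 0.5
Var(Z) = 0.18181818*0.5 - (0.4*0.66666667)²
= 0.090909091 - 0.071111111 = 0.01979798

0.01979798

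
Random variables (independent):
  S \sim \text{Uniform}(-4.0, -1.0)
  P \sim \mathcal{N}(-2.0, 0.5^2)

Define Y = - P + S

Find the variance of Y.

For independent RVs: Var(aX + bY) = a²Var(X) + b²Var(Y)
Var(S) = 0.75
Var(P) = 0.25
Var(Y) = 1²*0.75 + (-1)²*0.25
= 1*0.75 + 1*0.25 = 1

1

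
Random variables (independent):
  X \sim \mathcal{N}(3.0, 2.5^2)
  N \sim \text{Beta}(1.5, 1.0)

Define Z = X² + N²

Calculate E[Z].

E[Z] = E[X²] + E[N²]
E[X²] = Var(X) + E[X]² = 6.25 + 9 = 15.25
E[N²] = Var(N) + E[N]² = 0.068571429 + 0.36 = 0.42857143
E[Z] = 15.25 + 0.42857143 = 15.678571

15.678571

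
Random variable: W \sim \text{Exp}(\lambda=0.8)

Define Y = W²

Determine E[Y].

Using E[X²] = Var(X) + (E[X])²:
E[W] = 1.25
Var(W) = 1/0.8^2 = 1.5625
E[W²] = 1.5625 + 1.25² = 1.5625 + 1.5625 = 3.125

3.125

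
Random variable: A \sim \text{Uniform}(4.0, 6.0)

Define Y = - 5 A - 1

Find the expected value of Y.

For Y = -5A - 1:
E[Y] = -5 * E[A] - 1
E[A] = (4 + 6)/2 = 5
E[Y] = -5 * 5 - 1 = -26

-26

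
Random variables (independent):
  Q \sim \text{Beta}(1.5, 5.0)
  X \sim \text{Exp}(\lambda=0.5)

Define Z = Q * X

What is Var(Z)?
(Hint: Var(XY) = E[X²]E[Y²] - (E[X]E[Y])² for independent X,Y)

Var(XY) = E[X²]E[Y²] - (E[X]E[Y])²
E[Q] = 0.23076923, Var(Q) = 0.023668639
E[X] = 2, Var(X) = 4
E[Q²] = 0.023668639 + 0.23076923² = 0.076923077
E[X²] = 4 + 2² = 8
Var(Z) = 0.076923077*8 - (0.23076923*2)²
= 0.61538462 - 0.21301775 = 0.40236686

0.40236686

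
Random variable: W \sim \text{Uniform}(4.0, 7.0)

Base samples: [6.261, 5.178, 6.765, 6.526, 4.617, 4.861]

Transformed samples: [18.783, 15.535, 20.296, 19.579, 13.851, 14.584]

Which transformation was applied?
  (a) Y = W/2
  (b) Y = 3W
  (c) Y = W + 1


Checking option (b) Y = 3W:
  W = 6.261 -> Y = 18.783 ✓
  W = 5.178 -> Y = 15.535 ✓
  W = 6.765 -> Y = 20.296 ✓
All samples match this transformation.

(b) 3W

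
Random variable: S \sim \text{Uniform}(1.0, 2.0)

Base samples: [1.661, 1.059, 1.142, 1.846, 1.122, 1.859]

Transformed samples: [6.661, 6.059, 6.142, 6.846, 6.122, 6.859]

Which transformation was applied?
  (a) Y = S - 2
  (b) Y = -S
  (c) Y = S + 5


Checking option (c) Y = S + 5:
  S = 1.661 -> Y = 6.661 ✓
  S = 1.059 -> Y = 6.059 ✓
  S = 1.142 -> Y = 6.142 ✓
All samples match this transformation.

(c) S + 5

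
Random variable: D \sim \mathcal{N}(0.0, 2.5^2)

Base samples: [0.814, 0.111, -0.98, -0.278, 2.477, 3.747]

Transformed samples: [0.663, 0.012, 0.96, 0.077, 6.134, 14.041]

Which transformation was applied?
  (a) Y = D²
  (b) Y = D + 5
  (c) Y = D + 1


Checking option (a) Y = D²:
  D = 0.814 -> Y = 0.663 ✓
  D = 0.111 -> Y = 0.012 ✓
  D = -0.98 -> Y = 0.96 ✓
All samples match this transformation.

(a) D²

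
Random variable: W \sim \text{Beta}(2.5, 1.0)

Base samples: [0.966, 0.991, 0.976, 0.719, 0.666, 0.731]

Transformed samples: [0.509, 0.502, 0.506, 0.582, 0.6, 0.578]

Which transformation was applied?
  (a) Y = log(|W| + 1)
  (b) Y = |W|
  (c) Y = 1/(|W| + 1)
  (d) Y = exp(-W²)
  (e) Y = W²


Checking option (c) Y = 1/(|W| + 1):
  W = 0.966 -> Y = 0.509 ✓
  W = 0.991 -> Y = 0.502 ✓
  W = 0.976 -> Y = 0.506 ✓
All samples match this transformation.

(c) 1/(|W| + 1)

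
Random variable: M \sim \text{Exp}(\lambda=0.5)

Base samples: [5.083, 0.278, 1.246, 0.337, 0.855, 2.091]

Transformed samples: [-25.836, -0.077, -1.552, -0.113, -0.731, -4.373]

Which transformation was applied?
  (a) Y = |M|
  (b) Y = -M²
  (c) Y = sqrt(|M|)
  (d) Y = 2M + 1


Checking option (b) Y = -M²:
  M = 5.083 -> Y = -25.836 ✓
  M = 0.278 -> Y = -0.077 ✓
  M = 1.246 -> Y = -1.552 ✓
All samples match this transformation.

(b) -M²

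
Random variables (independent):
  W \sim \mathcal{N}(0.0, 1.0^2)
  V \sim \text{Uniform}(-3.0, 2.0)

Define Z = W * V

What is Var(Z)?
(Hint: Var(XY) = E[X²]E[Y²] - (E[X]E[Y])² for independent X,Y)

Var(XY) = E[X²]E[Y²] - (E[X]E[Y])²
E[W] = 0, Var(W) = 1
E[V] = -0.5, Var(V) = 2.0833333
E[W²] = 1 + 0² = 1
E[V²] = 2.0833333 + (-0.5)² = 2.3333333
Var(Z) = 1*2.3333333 - (0*(-0.5))²
= 2.3333333 - 0 = 2.3333333

2.3333333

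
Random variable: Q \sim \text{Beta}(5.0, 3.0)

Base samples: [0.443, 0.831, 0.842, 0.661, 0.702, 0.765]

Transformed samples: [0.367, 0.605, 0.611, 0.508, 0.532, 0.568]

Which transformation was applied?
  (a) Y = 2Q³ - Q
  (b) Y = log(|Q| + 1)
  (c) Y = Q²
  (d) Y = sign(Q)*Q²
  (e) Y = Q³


Checking option (b) Y = log(|Q| + 1):
  Q = 0.443 -> Y = 0.367 ✓
  Q = 0.831 -> Y = 0.605 ✓
  Q = 0.842 -> Y = 0.611 ✓
All samples match this transformation.

(b) log(|Q| + 1)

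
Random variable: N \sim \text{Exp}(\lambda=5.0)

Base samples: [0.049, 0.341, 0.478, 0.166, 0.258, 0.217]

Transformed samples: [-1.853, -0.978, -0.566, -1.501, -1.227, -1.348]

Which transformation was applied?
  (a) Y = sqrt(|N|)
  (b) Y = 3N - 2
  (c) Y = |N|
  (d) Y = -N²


Checking option (b) Y = 3N - 2:
  N = 0.049 -> Y = -1.853 ✓
  N = 0.341 -> Y = -0.978 ✓
  N = 0.478 -> Y = -0.566 ✓
All samples match this transformation.

(b) 3N - 2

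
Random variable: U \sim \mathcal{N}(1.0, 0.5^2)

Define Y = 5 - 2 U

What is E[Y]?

For Y = -2U + 5:
E[Y] = -2 * E[U] + 5
E[U] = 1.0 = 1
E[Y] = -2 * 1 + 5 = 3

3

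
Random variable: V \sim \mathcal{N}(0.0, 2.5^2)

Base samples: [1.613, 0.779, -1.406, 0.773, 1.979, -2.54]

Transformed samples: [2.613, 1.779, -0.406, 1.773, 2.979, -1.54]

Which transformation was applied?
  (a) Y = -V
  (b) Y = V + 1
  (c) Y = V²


Checking option (b) Y = V + 1:
  V = 1.613 -> Y = 2.613 ✓
  V = 0.779 -> Y = 1.779 ✓
  V = -1.406 -> Y = -0.406 ✓
All samples match this transformation.

(b) V + 1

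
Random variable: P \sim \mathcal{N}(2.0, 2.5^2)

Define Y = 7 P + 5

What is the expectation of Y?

For Y = 7P + 5:
E[Y] = 7 * E[P] + 5
E[P] = 2.0 = 2
E[Y] = 7 * 2 + 5 = 19

19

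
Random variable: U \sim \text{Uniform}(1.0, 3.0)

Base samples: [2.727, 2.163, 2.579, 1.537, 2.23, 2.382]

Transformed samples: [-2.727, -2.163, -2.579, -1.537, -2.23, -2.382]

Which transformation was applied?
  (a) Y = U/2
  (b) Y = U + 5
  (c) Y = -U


Checking option (c) Y = -U:
  U = 2.727 -> Y = -2.727 ✓
  U = 2.163 -> Y = -2.163 ✓
  U = 2.579 -> Y = -2.579 ✓
All samples match this transformation.

(c) -U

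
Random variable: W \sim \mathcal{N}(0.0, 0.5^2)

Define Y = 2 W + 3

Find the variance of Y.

For Y = aW + b: Var(Y) = a² * Var(W)
Var(W) = 0.5^2 = 0.25
Var(Y) = 2² * 0.25 = 4 * 0.25 = 1

1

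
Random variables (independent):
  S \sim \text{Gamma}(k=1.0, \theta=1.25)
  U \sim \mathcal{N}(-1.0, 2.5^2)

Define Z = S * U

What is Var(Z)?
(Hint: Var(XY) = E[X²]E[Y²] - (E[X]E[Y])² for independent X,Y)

Var(XY) = E[X²]E[Y²] - (E[X]E[Y])²
E[S] = 1.25, Var(S) = 1.5625
E[U] = -1, Var(U) = 6.25
E[S²] = 1.5625 + 1.25² = 3.125
E[U²] = 6.25 + (-1)² = 7.25
Var(Z) = 3.125*7.25 - (1.25*(-1))²
= 22.65625 - 1.5625 = 21.09375

21.09375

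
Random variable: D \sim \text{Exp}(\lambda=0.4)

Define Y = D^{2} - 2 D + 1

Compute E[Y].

E[Y] = 1*E[D²] - 2*E[D] + 1
E[D] = 2.5
E[D²] = Var(D) + (E[D])² = 6.25 + 6.25 = 12.5
E[Y] = 1*12.5 - 2*2.5 + 1 = 8.5

8.5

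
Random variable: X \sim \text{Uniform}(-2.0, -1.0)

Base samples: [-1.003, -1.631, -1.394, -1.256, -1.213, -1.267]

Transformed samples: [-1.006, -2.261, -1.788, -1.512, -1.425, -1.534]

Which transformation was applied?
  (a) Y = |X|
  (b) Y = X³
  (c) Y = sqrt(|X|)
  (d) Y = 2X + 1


Checking option (d) Y = 2X + 1:
  X = -1.003 -> Y = -1.006 ✓
  X = -1.631 -> Y = -2.261 ✓
  X = -1.394 -> Y = -1.788 ✓
All samples match this transformation.

(d) 2X + 1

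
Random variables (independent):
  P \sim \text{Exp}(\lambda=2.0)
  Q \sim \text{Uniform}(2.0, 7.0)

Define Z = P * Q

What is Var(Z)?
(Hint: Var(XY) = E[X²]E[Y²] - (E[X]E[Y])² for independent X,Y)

Var(XY) = E[X²]E[Y²] - (E[X]E[Y])²
E[P] = 0.5, Var(P) = 0.25
E[Q] = 4.5, Var(Q) = 2.0833333
E[P²] = 0.25 + 0.5² = 0.5
E[Q²] = 2.0833333 + 4.5² = 22.333333
Var(Z) = 0.5*22.333333 - (0.5*4.5)²
= 11.166667 - 5.0625 = 6.1041667

6.1041667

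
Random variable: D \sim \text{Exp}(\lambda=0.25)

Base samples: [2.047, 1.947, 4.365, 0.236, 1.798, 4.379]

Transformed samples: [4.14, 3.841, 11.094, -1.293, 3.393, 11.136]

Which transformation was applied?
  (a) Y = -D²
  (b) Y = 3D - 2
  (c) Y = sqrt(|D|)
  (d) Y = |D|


Checking option (b) Y = 3D - 2:
  D = 2.047 -> Y = 4.14 ✓
  D = 1.947 -> Y = 3.841 ✓
  D = 4.365 -> Y = 11.094 ✓
All samples match this transformation.

(b) 3D - 2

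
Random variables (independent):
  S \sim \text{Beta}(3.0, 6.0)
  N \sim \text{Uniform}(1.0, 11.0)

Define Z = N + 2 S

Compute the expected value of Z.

E[Z] = 2*E[S] + 1*E[N]
E[S] = 0.33333333
E[N] = 6
E[Z] = 2*0.33333333 + 1*6 = 6.6666667

6.6666667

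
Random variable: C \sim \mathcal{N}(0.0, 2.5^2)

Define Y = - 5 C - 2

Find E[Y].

For Y = -5C - 2:
E[Y] = -5 * E[C] - 2
E[C] = 0.0 = 0
E[Y] = -5 * 0 - 2 = -2

-2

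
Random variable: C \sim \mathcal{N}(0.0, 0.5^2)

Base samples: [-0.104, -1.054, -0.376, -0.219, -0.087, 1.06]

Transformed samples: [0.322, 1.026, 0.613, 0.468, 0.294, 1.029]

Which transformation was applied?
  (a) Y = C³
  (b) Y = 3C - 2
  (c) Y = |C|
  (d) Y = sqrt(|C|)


Checking option (d) Y = sqrt(|C|):
  C = -0.104 -> Y = 0.322 ✓
  C = -1.054 -> Y = 1.026 ✓
  C = -0.376 -> Y = 0.613 ✓
All samples match this transformation.

(d) sqrt(|C|)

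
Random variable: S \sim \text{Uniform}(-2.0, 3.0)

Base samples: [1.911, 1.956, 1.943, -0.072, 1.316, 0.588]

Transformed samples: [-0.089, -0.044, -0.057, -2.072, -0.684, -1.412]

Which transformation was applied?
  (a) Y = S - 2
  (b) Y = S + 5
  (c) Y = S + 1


Checking option (a) Y = S - 2:
  S = 1.911 -> Y = -0.089 ✓
  S = 1.956 -> Y = -0.044 ✓
  S = 1.943 -> Y = -0.057 ✓
All samples match this transformation.

(a) S - 2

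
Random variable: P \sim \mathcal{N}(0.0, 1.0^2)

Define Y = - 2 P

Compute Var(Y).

For Y = aP + b: Var(Y) = a² * Var(P)
Var(P) = 1.0^2 = 1
Var(Y) = (-2)² * 1 = 4 * 1 = 4

4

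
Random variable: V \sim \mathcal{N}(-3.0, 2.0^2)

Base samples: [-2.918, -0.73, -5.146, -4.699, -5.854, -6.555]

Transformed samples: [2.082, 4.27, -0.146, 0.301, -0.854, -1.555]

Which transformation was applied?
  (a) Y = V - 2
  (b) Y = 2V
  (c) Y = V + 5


Checking option (c) Y = V + 5:
  V = -2.918 -> Y = 2.082 ✓
  V = -0.73 -> Y = 4.27 ✓
  V = -5.146 -> Y = -0.146 ✓
All samples match this transformation.

(c) V + 5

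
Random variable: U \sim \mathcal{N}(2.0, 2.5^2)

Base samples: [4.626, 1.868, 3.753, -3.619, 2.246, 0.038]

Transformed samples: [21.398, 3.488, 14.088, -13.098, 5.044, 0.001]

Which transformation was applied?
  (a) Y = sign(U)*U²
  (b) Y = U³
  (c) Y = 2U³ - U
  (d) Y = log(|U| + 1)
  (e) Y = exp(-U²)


Checking option (a) Y = sign(U)*U²:
  U = 4.626 -> Y = 21.398 ✓
  U = 1.868 -> Y = 3.488 ✓
  U = 3.753 -> Y = 14.088 ✓
All samples match this transformation.

(a) sign(U)*U²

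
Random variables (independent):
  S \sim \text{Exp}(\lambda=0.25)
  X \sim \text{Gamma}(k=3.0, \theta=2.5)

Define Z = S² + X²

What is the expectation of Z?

E[Z] = E[S²] + E[X²]
E[S²] = Var(S) + E[S]² = 16 + 16 = 32
E[X²] = Var(X) + E[X]² = 18.75 + 56.25 = 75
E[Z] = 32 + 75 = 107

107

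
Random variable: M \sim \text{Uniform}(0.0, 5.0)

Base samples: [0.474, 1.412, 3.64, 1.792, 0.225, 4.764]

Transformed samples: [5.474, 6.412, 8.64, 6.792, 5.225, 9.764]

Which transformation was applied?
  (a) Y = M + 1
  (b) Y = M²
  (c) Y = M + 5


Checking option (c) Y = M + 5:
  M = 0.474 -> Y = 5.474 ✓
  M = 1.412 -> Y = 6.412 ✓
  M = 3.64 -> Y = 8.64 ✓
All samples match this transformation.

(c) M + 5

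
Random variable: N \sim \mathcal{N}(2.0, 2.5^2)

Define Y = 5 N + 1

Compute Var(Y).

For Y = aN + b: Var(Y) = a² * Var(N)
Var(N) = 2.5^2 = 6.25
Var(Y) = 5² * 6.25 = 25 * 6.25 = 156.25

156.25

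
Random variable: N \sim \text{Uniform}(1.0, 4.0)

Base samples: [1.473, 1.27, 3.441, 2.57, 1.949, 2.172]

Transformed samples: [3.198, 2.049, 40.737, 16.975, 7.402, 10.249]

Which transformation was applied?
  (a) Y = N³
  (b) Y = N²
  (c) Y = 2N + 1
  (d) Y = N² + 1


Checking option (a) Y = N³:
  N = 1.473 -> Y = 3.198 ✓
  N = 1.27 -> Y = 2.049 ✓
  N = 3.441 -> Y = 40.737 ✓
All samples match this transformation.

(a) N³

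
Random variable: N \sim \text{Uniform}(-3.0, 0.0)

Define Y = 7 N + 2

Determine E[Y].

For Y = 7N + 2:
E[Y] = 7 * E[N] + 2
E[N] = (-3 + 0)/2 = -1.5
E[Y] = 7 * (-1.5) + 2 = -8.5

-8.5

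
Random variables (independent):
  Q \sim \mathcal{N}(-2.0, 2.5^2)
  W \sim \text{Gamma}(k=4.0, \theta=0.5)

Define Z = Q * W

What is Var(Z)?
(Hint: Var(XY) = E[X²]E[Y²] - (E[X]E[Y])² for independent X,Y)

Var(XY) = E[X²]E[Y²] - (E[X]E[Y])²
E[Q] = -2, Var(Q) = 6.25
E[W] = 2, Var(W) = 1
E[Q²] = 6.25 + (-2)² = 10.25
E[W²] = 1 + 2² = 5
Var(Z) = 10.25*5 - (-2*2)²
= 51.25 - 16 = 35.25

35.25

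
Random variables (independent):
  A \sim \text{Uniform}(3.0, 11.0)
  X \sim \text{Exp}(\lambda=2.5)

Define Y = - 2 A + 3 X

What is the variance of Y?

For independent RVs: Var(aX + bY) = a²Var(X) + b²Var(Y)
Var(A) = 5.3333333
Var(X) = 0.16
Var(Y) = (-2)²*5.3333333 + 3²*0.16
= 4*5.3333333 + 9*0.16 = 22.773333

22.773333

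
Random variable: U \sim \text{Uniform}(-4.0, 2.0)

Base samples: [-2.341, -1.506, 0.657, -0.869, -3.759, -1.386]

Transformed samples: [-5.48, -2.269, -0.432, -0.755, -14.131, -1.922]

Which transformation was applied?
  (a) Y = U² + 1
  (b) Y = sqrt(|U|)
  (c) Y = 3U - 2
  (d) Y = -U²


Checking option (d) Y = -U²:
  U = -2.341 -> Y = -5.48 ✓
  U = -1.506 -> Y = -2.269 ✓
  U = 0.657 -> Y = -0.432 ✓
All samples match this transformation.

(d) -U²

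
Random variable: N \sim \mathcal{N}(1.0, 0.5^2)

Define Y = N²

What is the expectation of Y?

E[N²] = Var(N) + (E[N])² = 0.25 + 1 = 1.25

1.25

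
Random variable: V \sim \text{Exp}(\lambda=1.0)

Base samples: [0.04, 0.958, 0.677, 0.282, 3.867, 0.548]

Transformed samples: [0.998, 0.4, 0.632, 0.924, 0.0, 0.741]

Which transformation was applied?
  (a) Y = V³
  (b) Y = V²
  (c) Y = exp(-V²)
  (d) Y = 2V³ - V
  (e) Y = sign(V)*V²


Checking option (c) Y = exp(-V²):
  V = 0.04 -> Y = 0.998 ✓
  V = 0.958 -> Y = 0.4 ✓
  V = 0.677 -> Y = 0.632 ✓
All samples match this transformation.

(c) exp(-V²)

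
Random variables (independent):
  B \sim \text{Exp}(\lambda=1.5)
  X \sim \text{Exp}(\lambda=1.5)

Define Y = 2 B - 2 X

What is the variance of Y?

For independent RVs: Var(aX + bY) = a²Var(X) + b²Var(Y)
Var(B) = 0.44444444
Var(X) = 0.44444444
Var(Y) = 2²*0.44444444 + (-2)²*0.44444444
= 4*0.44444444 + 4*0.44444444 = 3.5555556

3.5555556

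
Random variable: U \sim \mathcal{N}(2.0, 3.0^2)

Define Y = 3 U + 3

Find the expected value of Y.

For Y = 3U + 3:
E[Y] = 3 * E[U] + 3
E[U] = 2.0 = 2
E[Y] = 3 * 2 + 3 = 9

9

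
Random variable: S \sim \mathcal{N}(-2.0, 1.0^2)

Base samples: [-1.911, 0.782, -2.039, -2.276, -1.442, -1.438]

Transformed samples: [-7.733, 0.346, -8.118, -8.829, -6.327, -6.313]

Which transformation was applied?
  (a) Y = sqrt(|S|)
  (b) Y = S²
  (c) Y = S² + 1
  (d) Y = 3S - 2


Checking option (d) Y = 3S - 2:
  S = -1.911 -> Y = -7.733 ✓
  S = 0.782 -> Y = 0.346 ✓
  S = -2.039 -> Y = -8.118 ✓
All samples match this transformation.

(d) 3S - 2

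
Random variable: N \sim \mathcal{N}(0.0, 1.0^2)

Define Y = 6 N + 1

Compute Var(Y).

For Y = aN + b: Var(Y) = a² * Var(N)
Var(N) = 1.0^2 = 1
Var(Y) = 6² * 1 = 36 * 1 = 36

36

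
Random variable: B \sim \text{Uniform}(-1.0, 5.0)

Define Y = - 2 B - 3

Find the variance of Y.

For Y = aB + b: Var(Y) = a² * Var(B)
Var(B) = (5 + 1)^2/12 = 3
Var(Y) = (-2)² * 3 = 4 * 3 = 12

12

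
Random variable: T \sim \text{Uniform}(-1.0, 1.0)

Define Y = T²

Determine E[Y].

E[T²] = Var(T) + (E[T])² = 0.33333333 + 0 = 0.33333333

0.33333333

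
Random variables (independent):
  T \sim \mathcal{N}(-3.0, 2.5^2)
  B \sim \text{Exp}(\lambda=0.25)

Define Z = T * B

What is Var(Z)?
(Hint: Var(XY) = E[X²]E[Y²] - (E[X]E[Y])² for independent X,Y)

Var(XY) = E[X²]E[Y²] - (E[X]E[Y])²
E[T] = -3, Var(T) = 6.25
E[B] = 4, Var(B) = 16
E[T²] = 6.25 + (-3)² = 15.25
E[B²] = 16 + 4² = 32
Var(Z) = 15.25*32 - (-3*4)²
= 488 - 144 = 344

344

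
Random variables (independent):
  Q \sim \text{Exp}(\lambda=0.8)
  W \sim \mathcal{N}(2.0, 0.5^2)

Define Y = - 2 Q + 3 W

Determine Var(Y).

For independent RVs: Var(aX + bY) = a²Var(X) + b²Var(Y)
Var(Q) = 1.5625
Var(W) = 0.25
Var(Y) = (-2)²*1.5625 + 3²*0.25
= 4*1.5625 + 9*0.25 = 8.5

8.5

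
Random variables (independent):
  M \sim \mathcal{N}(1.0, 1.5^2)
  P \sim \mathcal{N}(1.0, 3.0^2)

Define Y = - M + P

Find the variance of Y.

For independent RVs: Var(aX + bY) = a²Var(X) + b²Var(Y)
Var(M) = 2.25
Var(P) = 9
Var(Y) = (-1)²*2.25 + 1²*9
= 1*2.25 + 1*9 = 11.25

11.25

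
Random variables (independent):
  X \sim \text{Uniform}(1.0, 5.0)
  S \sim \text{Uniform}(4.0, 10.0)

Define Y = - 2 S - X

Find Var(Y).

For independent RVs: Var(aX + bY) = a²Var(X) + b²Var(Y)
Var(X) = 1.3333333
Var(S) = 3
Var(Y) = (-1)²*1.3333333 + (-2)²*3
= 1*1.3333333 + 4*3 = 13.333333

13.333333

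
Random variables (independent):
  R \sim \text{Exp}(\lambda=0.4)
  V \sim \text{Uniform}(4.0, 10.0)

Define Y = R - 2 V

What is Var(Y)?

For independent RVs: Var(aX + bY) = a²Var(X) + b²Var(Y)
Var(R) = 6.25
Var(V) = 3
Var(Y) = 1²*6.25 + (-2)²*3
= 1*6.25 + 4*3 = 18.25

18.25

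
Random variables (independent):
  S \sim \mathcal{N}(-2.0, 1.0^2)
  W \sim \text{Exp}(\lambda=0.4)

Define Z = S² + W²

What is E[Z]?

E[Z] = E[S²] + E[W²]
E[S²] = Var(S) + E[S]² = 1 + 4 = 5
E[W²] = Var(W) + E[W]² = 6.25 + 6.25 = 12.5
E[Z] = 5 + 12.5 = 17.5

17.5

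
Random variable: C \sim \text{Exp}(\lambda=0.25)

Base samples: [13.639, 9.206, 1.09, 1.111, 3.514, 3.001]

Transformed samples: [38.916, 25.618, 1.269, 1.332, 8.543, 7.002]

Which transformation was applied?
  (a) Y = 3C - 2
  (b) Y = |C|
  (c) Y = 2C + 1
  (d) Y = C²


Checking option (a) Y = 3C - 2:
  C = 13.639 -> Y = 38.916 ✓
  C = 9.206 -> Y = 25.618 ✓
  C = 1.09 -> Y = 1.269 ✓
All samples match this transformation.

(a) 3C - 2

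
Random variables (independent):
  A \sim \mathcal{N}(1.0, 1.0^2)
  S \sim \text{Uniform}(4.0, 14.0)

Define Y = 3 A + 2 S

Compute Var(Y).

For independent RVs: Var(aX + bY) = a²Var(X) + b²Var(Y)
Var(A) = 1
Var(S) = 8.3333333
Var(Y) = 3²*1 + 2²*8.3333333
= 9*1 + 4*8.3333333 = 42.333333

42.333333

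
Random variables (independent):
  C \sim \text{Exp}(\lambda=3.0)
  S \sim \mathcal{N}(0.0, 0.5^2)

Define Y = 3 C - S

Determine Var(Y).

For independent RVs: Var(aX + bY) = a²Var(X) + b²Var(Y)
Var(C) = 0.11111111
Var(S) = 0.25
Var(Y) = 3²*0.11111111 + (-1)²*0.25
= 9*0.11111111 + 1*0.25 = 1.25

1.25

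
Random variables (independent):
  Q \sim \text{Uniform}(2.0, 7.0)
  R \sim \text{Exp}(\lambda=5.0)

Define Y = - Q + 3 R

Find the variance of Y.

For independent RVs: Var(aX + bY) = a²Var(X) + b²Var(Y)
Var(Q) = 2.0833333
Var(R) = 0.04
Var(Y) = (-1)²*2.0833333 + 3²*0.04
= 1*2.0833333 + 9*0.04 = 2.4433333

2.4433333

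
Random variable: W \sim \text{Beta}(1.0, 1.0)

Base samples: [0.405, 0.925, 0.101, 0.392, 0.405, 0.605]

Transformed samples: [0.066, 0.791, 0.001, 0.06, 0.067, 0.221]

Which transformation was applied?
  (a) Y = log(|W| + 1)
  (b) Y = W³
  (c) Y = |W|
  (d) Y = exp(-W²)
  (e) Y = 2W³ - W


Checking option (b) Y = W³:
  W = 0.405 -> Y = 0.066 ✓
  W = 0.925 -> Y = 0.791 ✓
  W = 0.101 -> Y = 0.001 ✓
All samples match this transformation.

(b) W³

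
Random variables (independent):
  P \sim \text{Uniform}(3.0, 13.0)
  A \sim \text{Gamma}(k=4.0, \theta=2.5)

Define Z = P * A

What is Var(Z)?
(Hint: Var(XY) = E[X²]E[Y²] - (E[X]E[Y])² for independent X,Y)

Var(XY) = E[X²]E[Y²] - (E[X]E[Y])²
E[P] = 8, Var(P) = 8.3333333
E[A] = 10, Var(A) = 25
E[P²] = 8.3333333 + 8² = 72.333333
E[A²] = 25 + 10² = 125
Var(Z) = 72.333333*125 - (8*10)²
= 9041.6667 - 6400 = 2641.6667

2641.6667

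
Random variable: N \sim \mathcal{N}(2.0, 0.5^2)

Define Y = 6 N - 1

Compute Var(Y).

For Y = aN + b: Var(Y) = a² * Var(N)
Var(N) = 0.5^2 = 0.25
Var(Y) = 6² * 0.25 = 36 * 0.25 = 9

9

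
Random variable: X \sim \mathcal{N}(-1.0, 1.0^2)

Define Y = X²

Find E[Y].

E[X²] = Var(X) + (E[X])² = 1 + 1 = 2

2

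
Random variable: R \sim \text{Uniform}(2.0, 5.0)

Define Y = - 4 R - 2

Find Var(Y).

For Y = aR + b: Var(Y) = a² * Var(R)
Var(R) = (5 - 2)^2/12 = 0.75
Var(Y) = (-4)² * 0.75 = 16 * 0.75 = 12

12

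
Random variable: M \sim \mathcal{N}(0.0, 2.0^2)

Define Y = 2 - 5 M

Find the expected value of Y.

For Y = -5M + 2:
E[Y] = -5 * E[M] + 2
E[M] = 0.0 = 0
E[Y] = -5 * 0 + 2 = 2

2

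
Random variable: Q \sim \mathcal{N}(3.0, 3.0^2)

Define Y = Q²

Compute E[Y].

Using E[X²] = Var(X) + (E[X])²:
E[Q] = 3
Var(Q) = 3.0^2 = 9
E[Q²] = 9 + 3² = 9 + 9 = 18

18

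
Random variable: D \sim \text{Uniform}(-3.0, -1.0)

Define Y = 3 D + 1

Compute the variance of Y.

For Y = aD + b: Var(Y) = a² * Var(D)
Var(D) = (-1 + 3)^2/12 = 0.33333333
Var(Y) = 3² * 0.33333333 = 9 * 0.33333333 = 3

3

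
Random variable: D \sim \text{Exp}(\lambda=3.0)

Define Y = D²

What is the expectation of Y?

E[D²] = Var(D) + (E[D])² = 0.11111111 + 0.11111111 = 0.22222222

0.22222222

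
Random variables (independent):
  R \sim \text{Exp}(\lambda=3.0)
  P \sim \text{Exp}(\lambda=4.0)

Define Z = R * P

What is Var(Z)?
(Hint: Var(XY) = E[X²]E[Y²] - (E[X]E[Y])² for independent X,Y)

Var(XY) = E[X²]E[Y²] - (E[X]E[Y])²
E[R] = 0.33333333, Var(R) = 0.11111111
E[P] = 0.25, Var(P) = 0.0625
E[R²] = 0.11111111 + 0.33333333² = 0.22222222
E[P²] = 0.0625 + 0.25² = 0.125
Var(Z) = 0.22222222*0.125 - (0.33333333*0.25)²
= 0.027777778 - 0.0069444444 = 0.020833333

0.020833333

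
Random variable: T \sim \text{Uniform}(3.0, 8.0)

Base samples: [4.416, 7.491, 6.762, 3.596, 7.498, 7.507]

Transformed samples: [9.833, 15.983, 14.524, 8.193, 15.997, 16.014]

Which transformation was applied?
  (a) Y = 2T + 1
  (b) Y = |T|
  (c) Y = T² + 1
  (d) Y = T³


Checking option (a) Y = 2T + 1:
  T = 4.416 -> Y = 9.833 ✓
  T = 7.491 -> Y = 15.983 ✓
  T = 6.762 -> Y = 14.524 ✓
All samples match this transformation.

(a) 2T + 1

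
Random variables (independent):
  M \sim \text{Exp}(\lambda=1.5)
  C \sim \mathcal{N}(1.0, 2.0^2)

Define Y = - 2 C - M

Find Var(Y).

For independent RVs: Var(aX + bY) = a²Var(X) + b²Var(Y)
Var(M) = 0.44444444
Var(C) = 4
Var(Y) = (-1)²*0.44444444 + (-2)²*4
= 1*0.44444444 + 4*4 = 16.444444

16.444444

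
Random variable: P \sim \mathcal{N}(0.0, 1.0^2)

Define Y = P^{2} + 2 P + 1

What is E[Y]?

E[Y] = 1*E[P²] + 2*E[P] + 1
E[P] = 0
E[P²] = Var(P) + (E[P])² = 1 + 0 = 1
E[Y] = 1*1 + 2*0 + 1 = 2

2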